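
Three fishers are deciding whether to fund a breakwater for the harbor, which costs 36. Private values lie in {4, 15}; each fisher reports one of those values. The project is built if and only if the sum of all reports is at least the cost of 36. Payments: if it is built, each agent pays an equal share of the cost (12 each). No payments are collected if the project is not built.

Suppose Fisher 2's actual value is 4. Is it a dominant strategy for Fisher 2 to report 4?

Yes

Check each profile of the others' reports and compare truth against every alternative report.
Others report (15, 15): truth gives 0, best alternative gives -8.
Others report (4, 4): truth gives 0, best alternative gives 0.
Others report (4, 15): truth gives 0, best alternative gives 0.
Others report (15, 4): truth gives 0, best alternative gives 0.
In every case the truthful report is at least as good as any alternative, so it is a dominant strategy.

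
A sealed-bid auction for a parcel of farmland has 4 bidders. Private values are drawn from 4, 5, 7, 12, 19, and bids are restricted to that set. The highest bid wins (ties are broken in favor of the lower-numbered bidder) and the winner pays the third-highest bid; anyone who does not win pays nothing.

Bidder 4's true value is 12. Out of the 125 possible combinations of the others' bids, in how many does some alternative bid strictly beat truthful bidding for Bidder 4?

27

Others bid (4, 4, 12): truth gives 0; bid 19 gives 8 > 0. Violating.
Others bid (4, 5, 12): truth gives 0; bid 19 gives 7 > 0. Violating.
Others bid (4, 7, 12): truth gives 0; bid 19 gives 5 > 0. Violating.
Others bid (4, 12, 4): truth gives 0; bid 19 gives 8 > 0. Violating.
Others bid (4, 4, 4): truth gives 8; no alternative beats it.
Others bid (4, 4, 5): truth gives 8; no alternative beats it.
(Checking all 125 profiles: 27 have a profitable deviation, 98 do not.)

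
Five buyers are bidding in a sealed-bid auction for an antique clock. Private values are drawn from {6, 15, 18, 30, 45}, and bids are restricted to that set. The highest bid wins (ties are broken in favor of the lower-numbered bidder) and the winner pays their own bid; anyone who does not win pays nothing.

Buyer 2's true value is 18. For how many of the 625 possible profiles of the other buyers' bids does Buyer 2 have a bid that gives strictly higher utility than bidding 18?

Others bid (6, 6, 6, 6): truth gives 0; bid 15 gives 3 > 0. Violating.
Others bid (6, 6, 6, 15): truth gives 0; bid 15 gives 3 > 0. Violating.
Others bid (6, 6, 15, 6): truth gives 0; bid 15 gives 3 > 0. Violating.
Others bid (6, 6, 15, 15): truth gives 0; bid 15 gives 3 > 0. Violating.
Others bid (6, 6, 6, 18): truth gives 0; no alternative beats it.
Others bid (6, 6, 6, 30): truth gives 0; no alternative beats it.
(Checking all 625 profiles: 8 have a profitable deviation, 617 do not.)

8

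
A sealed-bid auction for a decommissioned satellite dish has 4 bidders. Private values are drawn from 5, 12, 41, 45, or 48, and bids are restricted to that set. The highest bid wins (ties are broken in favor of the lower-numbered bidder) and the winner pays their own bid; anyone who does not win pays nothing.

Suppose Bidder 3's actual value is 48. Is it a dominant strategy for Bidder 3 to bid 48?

No

Consider the case where Bidder 1 bids 5, Bidder 2 bids 5 and Bidder 4 bids 5.
Truthful bid 48: wins, pays 48, utility 48 - 48 = 0.
Bid 12 instead: wins, pays 12, utility 48 - 12 = 36.
Since 36 > 0, bidding 12 is strictly better here, so truthful bidding is not dominant.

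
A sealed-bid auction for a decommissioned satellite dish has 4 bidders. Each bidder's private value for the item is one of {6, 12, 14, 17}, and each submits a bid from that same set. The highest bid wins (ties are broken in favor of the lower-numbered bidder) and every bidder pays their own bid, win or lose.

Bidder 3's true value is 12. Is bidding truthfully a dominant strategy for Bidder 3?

Consider the case where Bidder 1 bids 6, Bidder 2 bids 6 and Bidder 4 bids 14.
Truthful bid 12: loses but pays 12, utility -12.
Bid 6 instead: loses but pays 6, utility -6.
Since -6 > -12, bidding 6 is strictly better here, so truthful bidding is not dominant.

No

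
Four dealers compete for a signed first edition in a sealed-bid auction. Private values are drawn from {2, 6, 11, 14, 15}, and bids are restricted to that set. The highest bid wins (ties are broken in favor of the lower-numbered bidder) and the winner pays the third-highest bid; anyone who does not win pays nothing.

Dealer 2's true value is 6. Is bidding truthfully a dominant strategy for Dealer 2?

Consider the case where Dealer 1 bids 2, Dealer 3 bids 2 and Dealer 4 bids 11.
Truthful bid 6: loses, pays 0, utility 0.
Bid 11 instead: wins, pays 2, utility 6 - 2 = 4.
Since 4 > 0, bidding 11 is strictly better here, so truthful bidding is not dominant.

No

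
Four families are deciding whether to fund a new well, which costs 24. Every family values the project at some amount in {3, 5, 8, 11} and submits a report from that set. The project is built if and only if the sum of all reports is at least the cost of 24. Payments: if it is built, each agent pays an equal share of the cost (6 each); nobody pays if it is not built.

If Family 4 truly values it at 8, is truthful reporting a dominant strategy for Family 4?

Consider the case where Family 1 reports 3, Family 2 reports 3 and Family 3 reports 8.
Truthful report 8: project not built, utility 0.
Report 11 instead: project built, pays 6, utility 8 - 6 = 2.
Since 2 > 0, reporting 11 is strictly better here, so truthful reporting is not dominant.

No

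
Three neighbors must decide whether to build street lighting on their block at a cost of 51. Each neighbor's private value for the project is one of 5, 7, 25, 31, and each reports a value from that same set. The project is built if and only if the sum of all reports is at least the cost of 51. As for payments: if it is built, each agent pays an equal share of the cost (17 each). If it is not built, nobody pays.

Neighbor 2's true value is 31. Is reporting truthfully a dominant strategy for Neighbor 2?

Yes

Check each profile of the others' reports and compare truth against every alternative report.
Others report (5, 25): truth gives 14, best alternative gives 14.
Others report (5, 31): truth gives 14, best alternative gives 14.
Others report (7, 25): truth gives 14, best alternative gives 14.
Others report (7, 31): truth gives 14, best alternative gives 14.
Others report (25, 5): truth gives 14, best alternative gives 14.
Others report (25, 7): truth gives 14, best alternative gives 14.
(Remaining 10 profiles checked similarly; truth is weakly best in each.)
In every case the truthful report is at least as good as any alternative, so it is a dominant strategy.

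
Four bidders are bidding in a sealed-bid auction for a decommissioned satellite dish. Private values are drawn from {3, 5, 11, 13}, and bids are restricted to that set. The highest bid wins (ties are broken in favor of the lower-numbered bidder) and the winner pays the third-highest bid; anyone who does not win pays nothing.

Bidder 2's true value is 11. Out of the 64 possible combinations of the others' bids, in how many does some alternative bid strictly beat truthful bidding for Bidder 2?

Others bid (3, 3, 13): truth gives 0; bid 13 gives 8 > 0. Violating.
Others bid (3, 5, 13): truth gives 0; bid 13 gives 6 > 0. Violating.
Others bid (3, 13, 3): truth gives 0; bid 13 gives 8 > 0. Violating.
Others bid (3, 13, 5): truth gives 0; bid 13 gives 6 > 0. Violating.
Others bid (3, 3, 3): truth gives 8; no alternative beats it.
Others bid (3, 3, 5): truth gives 8; no alternative beats it.
(Checking all 64 profiles: 12 have a profitable deviation, 52 do not.)

12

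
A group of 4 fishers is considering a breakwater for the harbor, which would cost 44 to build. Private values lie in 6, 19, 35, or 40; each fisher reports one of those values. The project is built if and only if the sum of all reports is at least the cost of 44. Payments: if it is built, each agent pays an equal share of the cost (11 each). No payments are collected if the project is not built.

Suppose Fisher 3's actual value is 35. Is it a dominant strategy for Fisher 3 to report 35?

Yes

Check each profile of the others' reports and compare truth against every alternative report.
Others report (6, 6, 6): truth gives 24, best alternative gives 24.
Others report (6, 6, 19): truth gives 24, best alternative gives 24.
Others report (6, 6, 35): truth gives 24, best alternative gives 24.
Others report (6, 6, 40): truth gives 24, best alternative gives 24.
Others report (6, 19, 6): truth gives 24, best alternative gives 24.
Others report (6, 19, 19): truth gives 24, best alternative gives 24.
(Remaining 58 profiles checked similarly; truth is weakly best in each.)
In every case the truthful report is at least as good as any alternative, so it is a dominant strategy.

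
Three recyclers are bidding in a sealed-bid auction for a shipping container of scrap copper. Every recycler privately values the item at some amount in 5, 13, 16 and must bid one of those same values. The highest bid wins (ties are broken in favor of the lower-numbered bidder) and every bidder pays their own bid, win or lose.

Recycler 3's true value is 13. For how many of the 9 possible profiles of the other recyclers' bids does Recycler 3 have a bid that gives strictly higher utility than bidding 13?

Others bid (5, 13): truth gives -13; bid 16 gives -3 > -13. Violating.
Others bid (5, 16): truth gives -13; bid 5 gives -5 > -13. Violating.
Others bid (13, 5): truth gives -13; bid 16 gives -3 > -13. Violating.
Others bid (13, 13): truth gives -13; bid 16 gives -3 > -13. Violating.
Others bid (5, 5): truth gives 0; no alternative beats it.
(Checking all 9 profiles: 8 have a profitable deviation, 1 does not.)

8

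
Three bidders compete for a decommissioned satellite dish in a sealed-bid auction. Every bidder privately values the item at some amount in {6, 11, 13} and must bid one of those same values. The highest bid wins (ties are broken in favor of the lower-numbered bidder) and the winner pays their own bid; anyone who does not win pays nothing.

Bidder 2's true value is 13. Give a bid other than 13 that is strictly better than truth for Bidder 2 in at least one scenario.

Suppose Bidder 1 bids 6 and Bidder 3 bids 6.
Bid 13: wins, pays 13, utility 13 - 13 = 0.
Bid 11: wins, pays 11, utility 13 - 11 = 2.
So bidding 11 beats truth here (2 > 0).

11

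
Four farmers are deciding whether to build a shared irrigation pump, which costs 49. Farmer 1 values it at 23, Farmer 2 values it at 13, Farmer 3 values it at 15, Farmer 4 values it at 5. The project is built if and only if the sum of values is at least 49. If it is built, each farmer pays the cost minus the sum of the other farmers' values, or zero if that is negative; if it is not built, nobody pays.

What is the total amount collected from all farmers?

30

Total value 56 ≥ cost 49, so it is built.
Farmer 1: others sum to 33; max(0, 49 - 33) = 16.
Farmer 2: others sum to 43; max(0, 49 - 43) = 6.
Farmer 3: others sum to 41; max(0, 49 - 41) = 8.
Farmer 4: others sum to 51; max(0, 49 - 51) = 0.
Total collected = 16 + 6 + 8 + 0 = 30.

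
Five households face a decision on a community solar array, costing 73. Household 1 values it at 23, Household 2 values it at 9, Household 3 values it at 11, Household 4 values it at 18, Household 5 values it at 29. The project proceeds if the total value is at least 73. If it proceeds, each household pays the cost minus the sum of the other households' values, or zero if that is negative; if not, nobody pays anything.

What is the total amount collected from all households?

19

Total value 90 ≥ cost 73, so it is built.
Household 1: others sum to 67; max(0, 73 - 67) = 6.
Household 2: others sum to 81; max(0, 73 - 81) = 0.
Household 3: others sum to 79; max(0, 73 - 79) = 0.
Household 4: others sum to 72; max(0, 73 - 72) = 1.
Household 5: others sum to 61; max(0, 73 - 61) = 12.
Total collected = 6 + 0 + 0 + 1 + 12 = 19.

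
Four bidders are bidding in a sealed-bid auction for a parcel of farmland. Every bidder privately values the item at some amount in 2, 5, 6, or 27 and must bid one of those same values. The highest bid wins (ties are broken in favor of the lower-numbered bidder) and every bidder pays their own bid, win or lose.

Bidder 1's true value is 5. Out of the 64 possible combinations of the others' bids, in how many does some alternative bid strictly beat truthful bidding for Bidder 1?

57

Others bid (2, 2, 2): truth gives 0; bid 2 gives 3 > 0. Violating.
Others bid (2, 2, 6): truth gives -5; bid 6 gives -1 > -5. Violating.
Others bid (2, 2, 27): truth gives -5; bid 2 gives -2 > -5. Violating.
Others bid (2, 5, 6): truth gives -5; bid 6 gives -1 > -5. Violating.
Others bid (2, 2, 5): truth gives 0; no alternative beats it.
Others bid (2, 5, 2): truth gives 0; no alternative beats it.
(Checking all 64 profiles: 57 have a profitable deviation, 7 do not.)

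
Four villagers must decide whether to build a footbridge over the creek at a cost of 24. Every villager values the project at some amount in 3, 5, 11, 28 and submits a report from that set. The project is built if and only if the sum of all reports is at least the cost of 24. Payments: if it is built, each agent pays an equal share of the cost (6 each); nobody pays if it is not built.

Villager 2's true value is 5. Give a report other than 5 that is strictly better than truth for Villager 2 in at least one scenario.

Suppose Villager 1 reports 3, Villager 3 reports 5 and Villager 4 reports 11.
Report 5: project built, pays 6, utility 5 - 6 = -1.
Report 3: project not built, utility 0.
So reporting 3 beats truth here (0 > -1).

3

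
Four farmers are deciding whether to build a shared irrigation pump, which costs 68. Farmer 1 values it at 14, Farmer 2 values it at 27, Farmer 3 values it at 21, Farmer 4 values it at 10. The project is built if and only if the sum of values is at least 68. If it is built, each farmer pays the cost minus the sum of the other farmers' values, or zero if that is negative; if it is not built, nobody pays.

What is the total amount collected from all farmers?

Total value 72 ≥ cost 68, so it is built.
Farmer 1: others sum to 58; max(0, 68 - 58) = 10.
Farmer 2: others sum to 45; max(0, 68 - 45) = 23.
Farmer 3: others sum to 51; max(0, 68 - 51) = 17.
Farmer 4: others sum to 62; max(0, 68 - 62) = 6.
Total collected = 10 + 23 + 17 + 6 = 56.

56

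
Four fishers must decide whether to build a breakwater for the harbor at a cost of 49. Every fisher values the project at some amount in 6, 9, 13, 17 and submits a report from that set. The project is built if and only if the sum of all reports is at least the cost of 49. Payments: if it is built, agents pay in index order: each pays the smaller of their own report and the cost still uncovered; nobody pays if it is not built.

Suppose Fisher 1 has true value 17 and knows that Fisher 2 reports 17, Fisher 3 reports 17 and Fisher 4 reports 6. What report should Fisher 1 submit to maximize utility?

Report 6: project not built, utility 0.
Report 9: project built, pays 9, utility 17 - 9 = 8.
Report 13: project built, pays 13, utility 17 - 13 = 4.
Report 17: project built, pays 17, utility 17 - 17 = 0.
The best choice is 9 with utility 8.

9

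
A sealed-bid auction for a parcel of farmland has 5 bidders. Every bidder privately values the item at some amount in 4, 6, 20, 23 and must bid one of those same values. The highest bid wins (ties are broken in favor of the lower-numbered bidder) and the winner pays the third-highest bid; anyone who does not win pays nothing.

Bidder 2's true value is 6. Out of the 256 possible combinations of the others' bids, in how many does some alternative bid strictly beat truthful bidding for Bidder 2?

8

Others bid (4, 4, 4, 20): truth gives 0; bid 20 gives 2 > 0. Violating.
Others bid (4, 4, 4, 23): truth gives 0; bid 23 gives 2 > 0. Violating.
Others bid (4, 4, 20, 4): truth gives 0; bid 20 gives 2 > 0. Violating.
Others bid (4, 4, 23, 4): truth gives 0; bid 23 gives 2 > 0. Violating.
Others bid (4, 4, 4, 4): truth gives 2; no alternative beats it.
Others bid (4, 4, 4, 6): truth gives 2; no alternative beats it.
(Checking all 256 profiles: 8 have a profitable deviation, 248 do not.)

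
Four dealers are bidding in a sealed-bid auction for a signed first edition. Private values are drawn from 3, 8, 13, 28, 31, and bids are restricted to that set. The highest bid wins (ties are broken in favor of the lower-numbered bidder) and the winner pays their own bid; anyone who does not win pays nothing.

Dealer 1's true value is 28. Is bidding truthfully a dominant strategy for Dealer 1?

Consider the case where Dealer 2 bids 3, Dealer 3 bids 3 and Dealer 4 bids 3.
Truthful bid 28: wins, pays 28, utility 28 - 28 = 0.
Bid 3 instead: wins, pays 3, utility 28 - 3 = 25.
Since 25 > 0, bidding 3 is strictly better here, so truthful bidding is not dominant.

No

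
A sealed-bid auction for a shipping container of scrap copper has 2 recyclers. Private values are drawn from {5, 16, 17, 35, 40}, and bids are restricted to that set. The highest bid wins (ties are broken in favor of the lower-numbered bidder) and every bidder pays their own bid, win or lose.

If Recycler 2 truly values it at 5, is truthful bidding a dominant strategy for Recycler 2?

Check each profile of the others' bids and compare truth against every alternative bid.
Others bid (17): truth gives -5, best alternative gives -16.
Others bid (35): truth gives -5, best alternative gives -16.
Others bid (40): truth gives -5, best alternative gives -16.
Others bid (16): truth gives -5, best alternative gives -12.
Others bid (5): truth gives -5, best alternative gives -11.
In every case the truthful bid is at least as good as any alternative, so it is a dominant strategy.

Yes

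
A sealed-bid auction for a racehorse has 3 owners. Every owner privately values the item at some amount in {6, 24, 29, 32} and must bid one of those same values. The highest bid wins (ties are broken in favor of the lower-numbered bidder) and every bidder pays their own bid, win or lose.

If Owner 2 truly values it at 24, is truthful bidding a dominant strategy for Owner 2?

Consider the case where Owner 1 bids 6 and Owner 3 bids 29.
Truthful bid 24: loses but pays 24, utility -24.
Bid 6 instead: loses but pays 6, utility -6.
Since -6 > -24, bidding 6 is strictly better here, so truthful bidding is not dominant.

No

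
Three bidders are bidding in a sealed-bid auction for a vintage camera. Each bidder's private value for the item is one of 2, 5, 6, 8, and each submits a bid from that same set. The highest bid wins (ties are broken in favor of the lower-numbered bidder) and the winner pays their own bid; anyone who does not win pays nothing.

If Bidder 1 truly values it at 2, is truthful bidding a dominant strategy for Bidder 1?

Yes

Check each profile of the others' bids and compare truth against every alternative bid.
Others bid (2, 2): truth gives 0, best alternative gives -3.
Others bid (2, 5): truth gives 0, best alternative gives -3.
Others bid (5, 2): truth gives 0, best alternative gives -3.
Others bid (5, 5): truth gives 0, best alternative gives -3.
Others bid (2, 6): truth gives 0, best alternative gives 0.
Others bid (2, 8): truth gives 0, best alternative gives 0.
(Remaining 10 profiles checked similarly; truth is weakly best in each.)
In every case the truthful bid is at least as good as any alternative, so it is a dominant strategy.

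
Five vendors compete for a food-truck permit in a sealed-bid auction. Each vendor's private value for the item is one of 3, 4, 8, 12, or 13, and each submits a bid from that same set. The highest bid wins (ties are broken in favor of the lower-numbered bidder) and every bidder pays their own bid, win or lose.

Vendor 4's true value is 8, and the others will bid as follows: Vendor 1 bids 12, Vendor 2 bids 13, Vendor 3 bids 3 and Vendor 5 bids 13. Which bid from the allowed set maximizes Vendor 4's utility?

Bid 3: loses but pays 3, utility -3.
Bid 4: loses but pays 4, utility -4.
Bid 8: loses but pays 8, utility -8.
Bid 12: loses but pays 12, utility -12.
Bid 13: loses but pays 13, utility -13.
The best choice is 3 with utility -3.

3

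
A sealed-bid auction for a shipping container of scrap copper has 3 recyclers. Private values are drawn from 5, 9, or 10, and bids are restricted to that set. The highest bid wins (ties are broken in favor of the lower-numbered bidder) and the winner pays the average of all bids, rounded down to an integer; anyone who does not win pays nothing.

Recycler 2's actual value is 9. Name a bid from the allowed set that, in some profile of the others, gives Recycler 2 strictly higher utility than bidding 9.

Suppose Recycler 1 bids 5 and Recycler 3 bids 10.
Bid 9: loses, pays 0, utility 0.
Bid 10: wins, pays 8, utility 9 - 8 = 1.
So bidding 10 beats truth here (1 > 0).

10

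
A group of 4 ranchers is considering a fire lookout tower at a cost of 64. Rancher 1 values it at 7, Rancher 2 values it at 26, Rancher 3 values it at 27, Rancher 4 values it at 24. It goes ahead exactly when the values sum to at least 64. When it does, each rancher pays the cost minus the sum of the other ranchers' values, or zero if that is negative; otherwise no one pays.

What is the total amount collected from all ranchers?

Total value 84 ≥ cost 64, so it is built.
Rancher 1: others sum to 77; max(0, 64 - 77) = 0.
Rancher 2: others sum to 58; max(0, 64 - 58) = 6.
Rancher 3: others sum to 57; max(0, 64 - 57) = 7.
Rancher 4: others sum to 60; max(0, 64 - 60) = 4.
Total collected = 0 + 6 + 7 + 4 = 17.

17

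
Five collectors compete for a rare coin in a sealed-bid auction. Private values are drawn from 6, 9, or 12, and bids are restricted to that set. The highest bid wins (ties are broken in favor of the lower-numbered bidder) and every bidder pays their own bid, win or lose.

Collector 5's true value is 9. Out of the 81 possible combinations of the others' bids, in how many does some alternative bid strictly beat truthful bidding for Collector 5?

80

Others bid (6, 6, 6, 9): truth gives -9; bid 12 gives -3 > -9. Violating.
Others bid (6, 6, 6, 12): truth gives -9; bid 6 gives -6 > -9. Violating.
Others bid (6, 6, 9, 6): truth gives -9; bid 12 gives -3 > -9. Violating.
Others bid (6, 6, 9, 9): truth gives -9; bid 12 gives -3 > -9. Violating.
Others bid (6, 6, 6, 6): truth gives 0; no alternative beats it.
(Checking all 81 profiles: 80 have a profitable deviation, 1 does not.)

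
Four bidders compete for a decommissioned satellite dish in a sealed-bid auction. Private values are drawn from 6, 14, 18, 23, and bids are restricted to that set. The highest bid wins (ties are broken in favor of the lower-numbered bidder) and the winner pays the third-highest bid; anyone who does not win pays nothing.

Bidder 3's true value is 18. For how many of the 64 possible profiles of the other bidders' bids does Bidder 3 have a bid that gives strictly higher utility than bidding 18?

12

Others bid (6, 6, 23): truth gives 0; bid 23 gives 12 > 0. Violating.
Others bid (6, 14, 23): truth gives 0; bid 23 gives 4 > 0. Violating.
Others bid (6, 18, 6): truth gives 0; bid 23 gives 12 > 0. Violating.
Others bid (6, 18, 14): truth gives 0; bid 23 gives 4 > 0. Violating.
Others bid (6, 6, 6): truth gives 12; no alternative beats it.
Others bid (6, 6, 14): truth gives 12; no alternative beats it.
(Checking all 64 profiles: 12 have a profitable deviation, 52 do not.)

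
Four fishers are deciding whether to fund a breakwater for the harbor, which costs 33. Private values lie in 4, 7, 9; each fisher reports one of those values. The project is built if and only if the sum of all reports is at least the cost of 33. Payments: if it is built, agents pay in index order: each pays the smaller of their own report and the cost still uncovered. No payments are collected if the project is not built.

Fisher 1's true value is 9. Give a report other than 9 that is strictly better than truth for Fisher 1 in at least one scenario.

Suppose Fisher 2 reports 9, Fisher 3 reports 9 and Fisher 4 reports 9.
Report 9: project built, pays 9, utility 9 - 9 = 0.
Report 7: project built, pays 7, utility 9 - 7 = 2.
So reporting 7 beats truth here (2 > 0).

7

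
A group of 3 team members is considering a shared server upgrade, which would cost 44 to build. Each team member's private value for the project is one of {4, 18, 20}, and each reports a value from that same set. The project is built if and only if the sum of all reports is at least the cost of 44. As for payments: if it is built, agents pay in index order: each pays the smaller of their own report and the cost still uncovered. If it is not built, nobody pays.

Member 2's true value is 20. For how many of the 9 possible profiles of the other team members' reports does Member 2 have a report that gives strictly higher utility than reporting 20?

Others report (18, 18): truth gives 0; report 18 gives 2 > 0. Violating.
Others report (18, 20): truth gives 0; report 18 gives 2 > 0. Violating.
Others report (20, 18): truth gives 0; report 18 gives 2 > 0. Violating.
Others report (20, 20): truth gives 0; report 4 gives 16 > 0. Violating.
Others report (4, 4): truth gives 0; no alternative beats it.
Others report (4, 18): truth gives 0; no alternative beats it.
(Checking all 9 profiles: 4 have a profitable deviation, 5 do not.)

4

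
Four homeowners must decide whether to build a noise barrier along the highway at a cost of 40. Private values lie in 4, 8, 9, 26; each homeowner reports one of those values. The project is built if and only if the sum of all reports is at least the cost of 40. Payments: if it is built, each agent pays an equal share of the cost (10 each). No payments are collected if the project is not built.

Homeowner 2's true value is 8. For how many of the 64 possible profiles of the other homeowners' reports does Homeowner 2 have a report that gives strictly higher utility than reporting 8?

3

Others report (4, 4, 26): truth gives -2; report 4 gives 0 > -2. Violating.
Others report (4, 26, 4): truth gives -2; report 4 gives 0 > -2. Violating.
Others report (26, 4, 4): truth gives -2; report 4 gives 0 > -2. Violating.
Others report (4, 4, 4): truth gives 0; no alternative beats it.
Others report (4, 4, 8): truth gives 0; no alternative beats it.
(Checking all 64 profiles: 3 have a profitable deviation, 61 do not.)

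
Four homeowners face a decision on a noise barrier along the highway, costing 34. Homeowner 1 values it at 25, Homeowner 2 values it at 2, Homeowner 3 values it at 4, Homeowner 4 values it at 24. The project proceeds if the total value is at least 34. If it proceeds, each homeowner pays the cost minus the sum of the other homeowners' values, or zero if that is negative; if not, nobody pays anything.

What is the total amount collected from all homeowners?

Total value 55 ≥ cost 34, so it is built.
Homeowner 1: others sum to 30; max(0, 34 - 30) = 4.
Homeowner 2: others sum to 53; max(0, 34 - 53) = 0.
Homeowner 3: others sum to 51; max(0, 34 - 51) = 0.
Homeowner 4: others sum to 31; max(0, 34 - 31) = 3.
Total collected = 4 + 0 + 0 + 3 = 7.

7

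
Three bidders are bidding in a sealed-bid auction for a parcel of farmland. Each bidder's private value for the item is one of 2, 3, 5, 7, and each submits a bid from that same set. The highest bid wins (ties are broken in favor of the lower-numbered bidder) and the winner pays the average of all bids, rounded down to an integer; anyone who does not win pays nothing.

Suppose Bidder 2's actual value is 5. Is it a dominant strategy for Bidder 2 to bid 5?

No

Consider the case where Bidder 1 bids 2 and Bidder 3 bids 2.
Truthful bid 5: wins, pays 3, utility 5 - 3 = 2.
Bid 3 instead: wins, pays 2, utility 5 - 2 = 3.
Since 3 > 2, bidding 3 is strictly better here, so truthful bidding is not dominant.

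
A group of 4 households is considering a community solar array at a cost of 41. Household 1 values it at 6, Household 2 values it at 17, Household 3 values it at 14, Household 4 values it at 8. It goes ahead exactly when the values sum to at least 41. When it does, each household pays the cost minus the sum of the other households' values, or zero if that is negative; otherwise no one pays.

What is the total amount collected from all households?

Total value 45 ≥ cost 41, so it is built.
Household 1: others sum to 39; max(0, 41 - 39) = 2.
Household 2: others sum to 28; max(0, 41 - 28) = 13.
Household 3: others sum to 31; max(0, 41 - 31) = 10.
Household 4: others sum to 37; max(0, 41 - 37) = 4.
Total collected = 2 + 13 + 10 + 4 = 29.

29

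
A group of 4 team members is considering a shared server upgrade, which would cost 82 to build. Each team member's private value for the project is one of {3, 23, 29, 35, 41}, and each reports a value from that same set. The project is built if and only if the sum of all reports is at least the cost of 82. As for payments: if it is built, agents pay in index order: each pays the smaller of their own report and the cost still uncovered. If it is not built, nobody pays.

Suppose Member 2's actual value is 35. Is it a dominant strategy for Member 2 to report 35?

No

Consider the case where Member 1 reports 3, Member 3 reports 23 and Member 4 reports 29.
Truthful report 35: project built, pays 35, utility 35 - 35 = 0.
Report 29 instead: project built, pays 29, utility 35 - 29 = 6.
Since 6 > 0, reporting 29 is strictly better here, so truthful reporting is not dominant.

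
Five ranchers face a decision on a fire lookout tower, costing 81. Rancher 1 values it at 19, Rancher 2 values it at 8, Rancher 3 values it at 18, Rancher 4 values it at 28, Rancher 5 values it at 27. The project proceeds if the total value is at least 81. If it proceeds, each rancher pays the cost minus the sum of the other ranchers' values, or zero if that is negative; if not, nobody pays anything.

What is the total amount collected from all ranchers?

17

Total value 100 ≥ cost 81, so it is built.
Rancher 1: others sum to 81; max(0, 81 - 81) = 0.
Rancher 2: others sum to 92; max(0, 81 - 92) = 0.
Rancher 3: others sum to 82; max(0, 81 - 82) = 0.
Rancher 4: others sum to 72; max(0, 81 - 72) = 9.
Rancher 5: others sum to 73; max(0, 81 - 73) = 8.
Total collected = 0 + 0 + 0 + 9 + 8 = 17.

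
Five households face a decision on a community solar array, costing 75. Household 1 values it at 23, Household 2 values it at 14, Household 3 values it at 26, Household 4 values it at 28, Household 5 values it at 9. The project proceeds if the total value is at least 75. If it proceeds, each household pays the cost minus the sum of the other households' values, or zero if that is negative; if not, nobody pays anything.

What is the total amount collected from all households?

Total value 100 ≥ cost 75, so it is built.
Household 1: others sum to 77; max(0, 75 - 77) = 0.
Household 2: others sum to 86; max(0, 75 - 86) = 0.
Household 3: others sum to 74; max(0, 75 - 74) = 1.
Household 4: others sum to 72; max(0, 75 - 72) = 3.
Household 5: others sum to 91; max(0, 75 - 91) = 0.
Total collected = 0 + 0 + 1 + 3 + 0 = 4.

4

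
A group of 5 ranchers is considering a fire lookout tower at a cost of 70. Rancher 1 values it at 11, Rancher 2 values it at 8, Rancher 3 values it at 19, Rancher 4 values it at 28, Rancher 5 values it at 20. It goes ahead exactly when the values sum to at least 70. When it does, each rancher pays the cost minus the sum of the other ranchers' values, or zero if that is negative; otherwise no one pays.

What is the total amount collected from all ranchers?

19

Total value 86 ≥ cost 70, so it is built.
Rancher 1: others sum to 75; max(0, 70 - 75) = 0.
Rancher 2: others sum to 78; max(0, 70 - 78) = 0.
Rancher 3: others sum to 67; max(0, 70 - 67) = 3.
Rancher 4: others sum to 58; max(0, 70 - 58) = 12.
Rancher 5: others sum to 66; max(0, 70 - 66) = 4.
Total collected = 0 + 0 + 3 + 12 + 4 = 19.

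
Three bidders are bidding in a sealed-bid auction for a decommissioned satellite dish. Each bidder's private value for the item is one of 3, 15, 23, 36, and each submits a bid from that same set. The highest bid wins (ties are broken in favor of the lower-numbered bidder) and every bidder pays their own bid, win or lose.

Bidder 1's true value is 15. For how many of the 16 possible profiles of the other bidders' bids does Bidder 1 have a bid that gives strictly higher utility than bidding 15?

13

Others bid (3, 3): truth gives 0; bid 3 gives 12 > 0. Violating.
Others bid (3, 23): truth gives -15; bid 3 gives -3 > -15. Violating.
Others bid (3, 36): truth gives -15; bid 3 gives -3 > -15. Violating.
Others bid (15, 23): truth gives -15; bid 3 gives -3 > -15. Violating.
Others bid (3, 15): truth gives 0; no alternative beats it.
Others bid (15, 3): truth gives 0; no alternative beats it.
(Checking all 16 profiles: 13 have a profitable deviation, 3 do not.)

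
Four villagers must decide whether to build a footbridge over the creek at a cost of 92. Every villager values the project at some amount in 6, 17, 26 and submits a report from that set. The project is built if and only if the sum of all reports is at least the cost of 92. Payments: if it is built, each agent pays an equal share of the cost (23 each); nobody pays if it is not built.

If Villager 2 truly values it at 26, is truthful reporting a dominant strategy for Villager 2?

Check each profile of the others' reports and compare truth against every alternative report.
Others report (17, 26, 26): truth gives 3, best alternative gives 0.
Others report (26, 17, 26): truth gives 3, best alternative gives 0.
Others report (26, 26, 17): truth gives 3, best alternative gives 0.
Others report (26, 26, 26): truth gives 3, best alternative gives 3.
Others report (6, 6, 6): truth gives 0, best alternative gives 0.
Others report (6, 6, 17): truth gives 0, best alternative gives 0.
(Remaining 21 profiles checked similarly; truth is weakly best in each.)
In every case the truthful report is at least as good as any alternative, so it is a dominant strategy.

Yes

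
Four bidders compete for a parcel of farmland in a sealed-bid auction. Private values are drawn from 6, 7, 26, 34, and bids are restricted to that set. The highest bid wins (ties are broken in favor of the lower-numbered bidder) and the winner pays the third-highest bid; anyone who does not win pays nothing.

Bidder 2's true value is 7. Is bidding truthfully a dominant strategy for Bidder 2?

Consider the case where Bidder 1 bids 6, Bidder 3 bids 6 and Bidder 4 bids 26.
Truthful bid 7: loses, pays 0, utility 0.
Bid 26 instead: wins, pays 6, utility 7 - 6 = 1.
Since 1 > 0, bidding 26 is strictly better here, so truthful bidding is not dominant.

No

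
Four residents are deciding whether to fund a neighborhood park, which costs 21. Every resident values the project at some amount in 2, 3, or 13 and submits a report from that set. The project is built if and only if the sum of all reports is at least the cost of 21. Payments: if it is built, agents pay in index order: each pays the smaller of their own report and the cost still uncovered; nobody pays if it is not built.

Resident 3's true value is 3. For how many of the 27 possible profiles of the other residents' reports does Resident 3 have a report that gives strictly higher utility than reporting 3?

Others report (2, 13, 13): truth gives 0; report 2 gives 1 > 0. Violating.
Others report (3, 3, 13): truth gives 0; report 2 gives 1 > 0. Violating.
Others report (3, 13, 3): truth gives 0; report 2 gives 1 > 0. Violating.
Others report (3, 13, 13): truth gives 0; report 2 gives 1 > 0. Violating.
Others report (2, 2, 2): truth gives 0; no alternative beats it.
Others report (2, 2, 3): truth gives 0; no alternative beats it.
(Checking all 27 profiles: 7 have a profitable deviation, 20 do not.)

7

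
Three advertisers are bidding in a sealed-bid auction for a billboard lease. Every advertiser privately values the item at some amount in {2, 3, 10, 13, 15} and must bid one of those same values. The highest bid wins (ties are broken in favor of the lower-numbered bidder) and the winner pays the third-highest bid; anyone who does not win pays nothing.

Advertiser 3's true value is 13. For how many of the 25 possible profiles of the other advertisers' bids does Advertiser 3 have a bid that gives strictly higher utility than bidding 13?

Others bid (2, 13): truth gives 0; bid 15 gives 11 > 0. Violating.
Others bid (3, 13): truth gives 0; bid 15 gives 10 > 0. Violating.
Others bid (10, 13): truth gives 0; bid 15 gives 3 > 0. Violating.
Others bid (13, 2): truth gives 0; bid 15 gives 11 > 0. Violating.
Others bid (2, 2): truth gives 11; no alternative beats it.
Others bid (2, 3): truth gives 11; no alternative beats it.
(Checking all 25 profiles: 6 have a profitable deviation, 19 do not.)

6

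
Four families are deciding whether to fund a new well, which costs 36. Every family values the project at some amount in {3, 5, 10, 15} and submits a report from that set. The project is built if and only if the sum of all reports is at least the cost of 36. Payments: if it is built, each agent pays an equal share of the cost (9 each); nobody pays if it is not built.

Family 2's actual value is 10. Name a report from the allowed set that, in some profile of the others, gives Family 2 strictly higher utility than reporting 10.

15

Suppose Family 1 reports 3, Family 3 reports 3 and Family 4 reports 15.
Report 10: project not built, utility 0.
Report 15: project built, pays 9, utility 10 - 9 = 1.
So reporting 15 beats truth here (1 > 0).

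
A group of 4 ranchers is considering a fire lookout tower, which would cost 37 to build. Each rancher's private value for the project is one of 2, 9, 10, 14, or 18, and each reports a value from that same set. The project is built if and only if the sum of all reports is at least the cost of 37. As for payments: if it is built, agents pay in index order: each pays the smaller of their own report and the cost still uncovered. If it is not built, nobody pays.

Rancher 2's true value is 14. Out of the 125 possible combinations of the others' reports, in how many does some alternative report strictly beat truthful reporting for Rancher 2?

88

Others report (2, 9, 18): truth gives 0; report 9 gives 5 > 0. Violating.
Others report (2, 10, 18): truth gives 0; report 9 gives 5 > 0. Violating.
Others report (2, 14, 14): truth gives 0; report 9 gives 5 > 0. Violating.
Others report (2, 14, 18): truth gives 0; report 9 gives 5 > 0. Violating.
Others report (2, 2, 2): truth gives 0; no alternative beats it.
Others report (2, 2, 9): truth gives 0; no alternative beats it.
(Checking all 125 profiles: 88 have a profitable deviation, 37 do not.)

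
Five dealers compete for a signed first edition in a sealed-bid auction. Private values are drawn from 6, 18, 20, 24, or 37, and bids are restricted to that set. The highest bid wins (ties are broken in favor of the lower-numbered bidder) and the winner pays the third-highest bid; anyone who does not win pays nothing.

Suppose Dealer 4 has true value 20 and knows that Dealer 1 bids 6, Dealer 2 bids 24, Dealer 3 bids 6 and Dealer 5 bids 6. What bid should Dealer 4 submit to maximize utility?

Bid 6: loses, pays 0, utility 0.
Bid 18: loses, pays 0, utility 0.
Bid 20: loses, pays 0, utility 0.
Bid 24: loses, pays 0, utility 0.
Bid 37: wins, pays 6, utility 20 - 6 = 14.
The best choice is 37 with utility 14.

37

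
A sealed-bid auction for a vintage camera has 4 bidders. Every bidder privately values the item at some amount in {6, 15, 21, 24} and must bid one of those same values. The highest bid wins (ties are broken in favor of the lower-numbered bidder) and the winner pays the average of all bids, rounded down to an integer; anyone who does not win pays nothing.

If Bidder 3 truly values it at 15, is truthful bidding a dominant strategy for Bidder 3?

No

Consider the case where Bidder 1 bids 6, Bidder 2 bids 6 and Bidder 4 bids 21.
Truthful bid 15: loses, pays 0, utility 0.
Bid 21 instead: wins, pays 13, utility 15 - 13 = 2.
Since 2 > 0, bidding 21 is strictly better here, so truthful bidding is not dominant.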